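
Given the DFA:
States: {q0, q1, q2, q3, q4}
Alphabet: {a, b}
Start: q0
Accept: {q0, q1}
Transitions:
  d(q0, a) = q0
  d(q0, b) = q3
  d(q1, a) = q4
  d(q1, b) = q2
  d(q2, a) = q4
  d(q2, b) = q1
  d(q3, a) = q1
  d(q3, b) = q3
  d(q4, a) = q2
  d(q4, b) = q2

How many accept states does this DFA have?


Accept states listed: {q0, q1}
Counting: q0(1) q1(2)

2


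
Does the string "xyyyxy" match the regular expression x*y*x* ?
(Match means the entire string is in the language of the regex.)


|string| = 6; first = 'x'; last = 'y'

No, "xyyyxy" does not match x*y*x*


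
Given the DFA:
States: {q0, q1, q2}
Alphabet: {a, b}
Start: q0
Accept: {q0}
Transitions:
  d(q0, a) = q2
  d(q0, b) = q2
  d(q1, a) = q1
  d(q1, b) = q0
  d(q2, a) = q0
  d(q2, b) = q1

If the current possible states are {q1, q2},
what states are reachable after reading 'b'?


Apply transition on 'b' from each current state:
  d(q1, b) = q0
  d(q2, b) = q1

{q0, q1}


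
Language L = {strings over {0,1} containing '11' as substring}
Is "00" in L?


'11' does not occur

No, "00" is not in L


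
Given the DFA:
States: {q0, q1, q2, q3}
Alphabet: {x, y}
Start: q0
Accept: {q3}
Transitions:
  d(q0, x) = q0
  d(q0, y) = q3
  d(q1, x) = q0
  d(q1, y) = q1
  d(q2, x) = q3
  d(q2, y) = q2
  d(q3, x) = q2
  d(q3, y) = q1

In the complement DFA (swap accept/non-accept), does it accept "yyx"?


Trace: q0 -> q3 -> q1 -> q0
Final: q0
Original accept: {q3}
Complement: q0 is not in original accept

Yes, complement accepts (original rejects)


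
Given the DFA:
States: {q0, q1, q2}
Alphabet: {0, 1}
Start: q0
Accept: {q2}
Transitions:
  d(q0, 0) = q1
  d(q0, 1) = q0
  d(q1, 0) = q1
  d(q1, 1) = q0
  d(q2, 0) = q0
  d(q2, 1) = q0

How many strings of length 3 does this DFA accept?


Enumerating all length-3 strings:
  "000" -> q1 [reject]
  "001" -> q0 [reject]
  "010" -> q1 [reject]
  "011" -> q0 [reject]
  "100" -> q1 [reject]
  "101" -> q0 [reject]
  "110" -> q1 [reject]
  "111" -> q0 [reject]

0 out of 8


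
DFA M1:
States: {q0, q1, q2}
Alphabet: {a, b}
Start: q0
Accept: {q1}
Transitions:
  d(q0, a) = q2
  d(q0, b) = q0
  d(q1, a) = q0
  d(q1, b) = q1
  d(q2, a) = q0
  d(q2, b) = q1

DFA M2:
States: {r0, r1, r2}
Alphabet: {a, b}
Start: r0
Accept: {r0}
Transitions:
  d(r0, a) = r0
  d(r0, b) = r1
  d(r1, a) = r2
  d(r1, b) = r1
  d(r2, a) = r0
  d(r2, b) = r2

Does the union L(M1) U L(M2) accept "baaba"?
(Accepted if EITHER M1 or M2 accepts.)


M1: final=q2 accepted=False
M2: final=r2 accepted=False

No, union rejects (neither accepts)


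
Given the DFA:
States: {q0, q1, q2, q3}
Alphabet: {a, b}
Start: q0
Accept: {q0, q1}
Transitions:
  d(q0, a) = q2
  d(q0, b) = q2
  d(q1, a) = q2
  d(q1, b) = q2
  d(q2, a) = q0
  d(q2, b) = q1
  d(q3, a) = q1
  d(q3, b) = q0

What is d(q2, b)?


Looking up transition d(q2, b)

q1


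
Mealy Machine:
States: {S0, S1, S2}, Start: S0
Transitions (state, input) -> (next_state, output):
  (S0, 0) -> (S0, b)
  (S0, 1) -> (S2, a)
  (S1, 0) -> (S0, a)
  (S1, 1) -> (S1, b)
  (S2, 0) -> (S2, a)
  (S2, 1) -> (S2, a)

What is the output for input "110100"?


Step-by-step:
  (S0, 1) -> (S2, a)
  (S2, 1) -> (S2, a)
  (S2, 0) -> (S2, a)
  (S2, 1) -> (S2, a)
  (S2, 0) -> (S2, a)
  (S2, 0) -> (S2, a)

"aaaaaa"


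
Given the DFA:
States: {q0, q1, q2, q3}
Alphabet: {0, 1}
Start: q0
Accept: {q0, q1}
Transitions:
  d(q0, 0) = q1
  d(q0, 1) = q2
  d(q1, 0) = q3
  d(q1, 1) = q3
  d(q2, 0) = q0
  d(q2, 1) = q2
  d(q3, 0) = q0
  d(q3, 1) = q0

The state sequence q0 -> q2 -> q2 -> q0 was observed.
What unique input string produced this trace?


Trace back each transition to find the symbol:
  q0 --[1]--> q2
  q2 --[1]--> q2
  q2 --[0]--> q0

"110"


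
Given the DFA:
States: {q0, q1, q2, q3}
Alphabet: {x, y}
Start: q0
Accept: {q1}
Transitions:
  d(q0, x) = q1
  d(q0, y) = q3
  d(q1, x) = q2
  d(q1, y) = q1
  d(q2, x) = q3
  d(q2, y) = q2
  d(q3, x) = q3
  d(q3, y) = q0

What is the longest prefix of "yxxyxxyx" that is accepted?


Run the DFA, marking each prefix where the state is accepting:
  "" -> q0 [reject]
  "y" -> q3 [reject]
  "yx" -> q3 [reject]
  "yxx" -> q3 [reject]
  "yxxy" -> q0 [reject]
  "yxxyx" -> q1 [accept]
  "yxxyxx" -> q2 [reject]
  "yxxyxxy" -> q2 [reject]
  "yxxyxxyx" -> q3 [reject]

"yxxyx"


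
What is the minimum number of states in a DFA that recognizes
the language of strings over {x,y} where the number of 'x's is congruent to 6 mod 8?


States track (count of 'x') mod 8.
Need 8 states: one per remainder 0..7; accept = remainder 6.

8


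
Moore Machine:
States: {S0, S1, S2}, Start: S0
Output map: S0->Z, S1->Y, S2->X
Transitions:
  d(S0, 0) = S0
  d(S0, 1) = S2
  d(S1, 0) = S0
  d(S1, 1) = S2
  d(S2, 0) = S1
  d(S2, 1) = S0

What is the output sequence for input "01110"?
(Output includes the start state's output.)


Start: S0 (output Z)
  --0--> S0 (output Z)
  --1--> S2 (output X)
  --1--> S0 (output Z)
  --1--> S2 (output X)
  --0--> S1 (output Y)

"ZZXZXY"


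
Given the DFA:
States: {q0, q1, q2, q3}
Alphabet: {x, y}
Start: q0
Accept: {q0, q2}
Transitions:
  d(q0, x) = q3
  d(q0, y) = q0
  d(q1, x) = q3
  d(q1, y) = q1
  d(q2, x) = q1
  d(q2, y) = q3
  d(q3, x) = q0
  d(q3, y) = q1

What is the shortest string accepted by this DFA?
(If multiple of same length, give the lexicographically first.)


BFS by string length (lex-first path to each state shown):
  len 0: q0<-""
Found accept state at length 0.

"" (empty string)


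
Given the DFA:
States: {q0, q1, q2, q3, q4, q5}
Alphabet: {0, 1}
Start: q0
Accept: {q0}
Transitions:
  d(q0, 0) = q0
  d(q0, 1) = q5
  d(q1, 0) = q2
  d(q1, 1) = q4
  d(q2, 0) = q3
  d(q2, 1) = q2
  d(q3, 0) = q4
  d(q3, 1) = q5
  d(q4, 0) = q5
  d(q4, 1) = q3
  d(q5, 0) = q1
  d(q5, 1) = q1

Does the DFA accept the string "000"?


Trace: q0 -> q0 -> q0 -> q0
Final state: q0
Accept states: {q0}

Yes, accepted (final state q0 is an accept state)


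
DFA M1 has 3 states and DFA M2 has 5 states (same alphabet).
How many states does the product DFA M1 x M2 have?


Product construction pairs every M1 state with every M2 state.
3 * 5 = 15

15


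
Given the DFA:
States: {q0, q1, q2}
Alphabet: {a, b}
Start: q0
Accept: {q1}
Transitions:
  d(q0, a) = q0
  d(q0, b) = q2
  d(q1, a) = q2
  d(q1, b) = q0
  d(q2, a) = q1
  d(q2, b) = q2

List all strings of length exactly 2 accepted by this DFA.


All strings of length 2: 4 total
Accepted: 1

"ba"


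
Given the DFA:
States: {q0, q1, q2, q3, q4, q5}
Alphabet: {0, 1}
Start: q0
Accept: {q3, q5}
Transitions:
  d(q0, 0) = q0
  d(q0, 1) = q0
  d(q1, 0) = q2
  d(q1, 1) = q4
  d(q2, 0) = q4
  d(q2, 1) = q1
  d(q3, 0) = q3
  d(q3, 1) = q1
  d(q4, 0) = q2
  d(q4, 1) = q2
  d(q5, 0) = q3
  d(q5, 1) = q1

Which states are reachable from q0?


BFS from q0:
  layer 0: {q0}

{q0}


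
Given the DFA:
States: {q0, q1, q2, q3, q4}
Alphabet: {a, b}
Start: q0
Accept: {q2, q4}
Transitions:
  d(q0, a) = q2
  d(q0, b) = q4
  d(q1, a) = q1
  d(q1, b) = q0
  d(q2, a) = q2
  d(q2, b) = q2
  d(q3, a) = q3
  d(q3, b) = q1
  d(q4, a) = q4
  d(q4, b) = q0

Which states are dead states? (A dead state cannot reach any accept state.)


Forward reachability from each state:
  q0 -> reaches accept state q2 (live)
  q1 -> reaches accept state q2 (live)
  q2 -> reaches accept state q2 (live)
  q3 -> reaches accept state q2 (live)
  q4 -> reaches accept state q2 (live)

None (all states can reach an accept state)


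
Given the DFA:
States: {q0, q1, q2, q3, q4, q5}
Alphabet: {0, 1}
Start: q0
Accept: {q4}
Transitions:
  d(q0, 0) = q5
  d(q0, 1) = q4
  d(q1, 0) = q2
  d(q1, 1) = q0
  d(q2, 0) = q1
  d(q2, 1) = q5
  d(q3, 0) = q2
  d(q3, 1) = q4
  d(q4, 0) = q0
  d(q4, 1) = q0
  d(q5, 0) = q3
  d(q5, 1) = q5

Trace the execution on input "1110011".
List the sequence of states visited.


Input: 1110011
d(q0, 1) = q4
d(q4, 1) = q0
d(q0, 1) = q4
d(q4, 0) = q0
d(q0, 0) = q5
d(q5, 1) = q5
d(q5, 1) = q5


q0 -> q4 -> q0 -> q4 -> q0 -> q5 -> q5 -> q5


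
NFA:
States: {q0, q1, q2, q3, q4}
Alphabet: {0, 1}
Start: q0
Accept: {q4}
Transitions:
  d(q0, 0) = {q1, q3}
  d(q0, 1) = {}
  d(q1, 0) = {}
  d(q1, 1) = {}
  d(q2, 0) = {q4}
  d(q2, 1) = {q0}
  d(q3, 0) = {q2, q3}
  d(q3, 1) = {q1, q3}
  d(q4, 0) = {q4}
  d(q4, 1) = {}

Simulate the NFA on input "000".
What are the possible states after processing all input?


Start: {q0}
  --0--> {q1, q3}
  --0--> {q2, q3}
  --0--> {q2, q3, q4}

{q2, q3, q4}


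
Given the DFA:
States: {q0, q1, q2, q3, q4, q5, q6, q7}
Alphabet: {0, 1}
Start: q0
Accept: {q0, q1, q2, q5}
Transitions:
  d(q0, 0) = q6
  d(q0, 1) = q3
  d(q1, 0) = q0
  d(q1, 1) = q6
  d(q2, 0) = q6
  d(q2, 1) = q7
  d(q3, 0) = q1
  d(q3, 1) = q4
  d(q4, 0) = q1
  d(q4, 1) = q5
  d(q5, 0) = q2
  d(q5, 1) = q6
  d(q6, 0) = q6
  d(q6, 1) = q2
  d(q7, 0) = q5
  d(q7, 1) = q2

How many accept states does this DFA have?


Accept states listed: {q0, q1, q2, q5}
Counting: q0(1) q1(2) q2(3) q5(4)

4


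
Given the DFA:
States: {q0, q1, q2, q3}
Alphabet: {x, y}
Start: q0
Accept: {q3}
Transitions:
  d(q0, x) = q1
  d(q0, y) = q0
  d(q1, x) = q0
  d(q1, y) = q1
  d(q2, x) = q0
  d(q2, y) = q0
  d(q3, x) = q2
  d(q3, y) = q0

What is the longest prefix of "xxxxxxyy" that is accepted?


Run the DFA, marking each prefix where the state is accepting:
  "" -> q0 [reject]
  "x" -> q1 [reject]
  "xx" -> q0 [reject]
  "xxx" -> q1 [reject]
  "xxxx" -> q0 [reject]
  "xxxxx" -> q1 [reject]
  "xxxxxx" -> q0 [reject]
  "xxxxxxy" -> q0 [reject]
  "xxxxxxyy" -> q0 [reject]

No prefix is accepted


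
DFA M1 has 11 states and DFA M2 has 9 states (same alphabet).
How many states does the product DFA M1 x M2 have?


Product construction pairs every M1 state with every M2 state.
11 * 9 = 99

99


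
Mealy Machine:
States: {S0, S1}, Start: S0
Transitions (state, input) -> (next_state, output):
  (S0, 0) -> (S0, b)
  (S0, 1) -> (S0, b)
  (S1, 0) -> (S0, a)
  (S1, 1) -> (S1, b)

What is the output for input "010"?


Step-by-step:
  (S0, 0) -> (S0, b)
  (S0, 1) -> (S0, b)
  (S0, 0) -> (S0, b)

"bbb"


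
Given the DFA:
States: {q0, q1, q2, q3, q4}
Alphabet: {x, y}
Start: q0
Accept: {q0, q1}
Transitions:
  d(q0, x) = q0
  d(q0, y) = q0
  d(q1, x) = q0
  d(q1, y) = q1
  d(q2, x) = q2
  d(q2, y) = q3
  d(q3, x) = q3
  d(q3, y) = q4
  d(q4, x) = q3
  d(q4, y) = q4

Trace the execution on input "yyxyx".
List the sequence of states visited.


Input: yyxyx
d(q0, y) = q0
d(q0, y) = q0
d(q0, x) = q0
d(q0, y) = q0
d(q0, x) = q0


q0 -> q0 -> q0 -> q0 -> q0 -> q0


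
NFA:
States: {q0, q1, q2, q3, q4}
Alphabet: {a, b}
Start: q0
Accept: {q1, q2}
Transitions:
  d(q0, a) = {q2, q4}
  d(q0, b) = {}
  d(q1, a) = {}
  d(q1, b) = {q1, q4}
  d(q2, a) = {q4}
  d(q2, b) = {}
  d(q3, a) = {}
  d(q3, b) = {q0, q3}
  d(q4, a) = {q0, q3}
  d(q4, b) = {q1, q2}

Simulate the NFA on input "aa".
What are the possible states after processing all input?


Start: {q0}
  --a--> {q2, q4}
  --a--> {q0, q3, q4}

{q0, q3, q4}


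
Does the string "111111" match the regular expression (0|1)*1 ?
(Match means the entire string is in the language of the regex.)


|string| = 6; first = '1'; last = '1'

Yes, "111111" matches (0|1)*1


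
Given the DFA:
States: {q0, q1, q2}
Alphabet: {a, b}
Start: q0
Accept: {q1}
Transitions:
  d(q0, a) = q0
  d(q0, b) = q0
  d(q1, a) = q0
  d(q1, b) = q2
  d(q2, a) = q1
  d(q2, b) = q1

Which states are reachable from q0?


BFS from q0:
  layer 0: {q0}

{q0}


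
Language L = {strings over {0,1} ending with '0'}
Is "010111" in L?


last symbol = '1'

No, "010111" is not in L


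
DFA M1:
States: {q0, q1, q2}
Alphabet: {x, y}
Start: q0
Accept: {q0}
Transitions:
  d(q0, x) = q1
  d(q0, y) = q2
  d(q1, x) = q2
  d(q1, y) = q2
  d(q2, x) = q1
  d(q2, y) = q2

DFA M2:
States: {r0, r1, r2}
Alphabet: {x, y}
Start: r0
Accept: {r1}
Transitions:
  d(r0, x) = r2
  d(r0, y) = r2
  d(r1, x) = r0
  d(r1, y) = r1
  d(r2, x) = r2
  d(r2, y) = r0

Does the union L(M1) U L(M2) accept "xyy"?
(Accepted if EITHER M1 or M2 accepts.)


M1: final=q2 accepted=False
M2: final=r2 accepted=False

No, union rejects (neither accepts)


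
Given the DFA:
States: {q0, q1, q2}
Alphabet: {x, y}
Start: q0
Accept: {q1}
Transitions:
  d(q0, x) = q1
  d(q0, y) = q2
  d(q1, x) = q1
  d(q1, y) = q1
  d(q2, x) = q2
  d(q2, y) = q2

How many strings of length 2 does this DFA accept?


Enumerating all length-2 strings:
  "xx" -> q1 [accept]
  "xy" -> q1 [accept]
  "yx" -> q2 [reject]
  "yy" -> q2 [reject]

2 out of 4


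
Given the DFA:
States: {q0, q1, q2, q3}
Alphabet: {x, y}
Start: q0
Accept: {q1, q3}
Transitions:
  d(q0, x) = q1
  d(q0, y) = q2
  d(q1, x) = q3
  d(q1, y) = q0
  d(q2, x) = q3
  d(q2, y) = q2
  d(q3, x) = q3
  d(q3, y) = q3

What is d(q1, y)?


Looking up transition d(q1, y)

q0


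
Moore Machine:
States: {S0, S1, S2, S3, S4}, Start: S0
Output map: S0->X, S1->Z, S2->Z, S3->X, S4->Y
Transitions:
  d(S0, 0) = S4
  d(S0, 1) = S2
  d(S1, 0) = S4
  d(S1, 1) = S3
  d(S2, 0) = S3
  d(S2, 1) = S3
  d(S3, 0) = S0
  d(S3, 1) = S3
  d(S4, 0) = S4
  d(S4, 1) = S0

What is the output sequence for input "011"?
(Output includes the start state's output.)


Start: S0 (output X)
  --0--> S4 (output Y)
  --1--> S0 (output X)
  --1--> S2 (output Z)

"XYXZ"


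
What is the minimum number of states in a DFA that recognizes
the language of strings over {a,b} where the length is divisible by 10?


States track (length) mod 10.
Need 10 states: one per remainder 0..9; accept = remainder 0.

10


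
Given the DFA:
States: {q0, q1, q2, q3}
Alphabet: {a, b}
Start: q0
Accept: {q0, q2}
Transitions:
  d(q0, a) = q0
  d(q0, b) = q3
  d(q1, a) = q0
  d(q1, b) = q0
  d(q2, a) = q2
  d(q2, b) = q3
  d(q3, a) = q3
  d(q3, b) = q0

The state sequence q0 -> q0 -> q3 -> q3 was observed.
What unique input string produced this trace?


Trace back each transition to find the symbol:
  q0 --[a]--> q0
  q0 --[b]--> q3
  q3 --[a]--> q3

"aba"


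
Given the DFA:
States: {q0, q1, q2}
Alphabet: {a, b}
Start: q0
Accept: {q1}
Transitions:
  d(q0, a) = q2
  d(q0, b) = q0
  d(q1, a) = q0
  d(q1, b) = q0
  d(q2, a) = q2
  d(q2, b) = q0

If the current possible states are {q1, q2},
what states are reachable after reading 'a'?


Apply transition on 'a' from each current state:
  d(q1, a) = q0
  d(q2, a) = q2

{q0, q2}


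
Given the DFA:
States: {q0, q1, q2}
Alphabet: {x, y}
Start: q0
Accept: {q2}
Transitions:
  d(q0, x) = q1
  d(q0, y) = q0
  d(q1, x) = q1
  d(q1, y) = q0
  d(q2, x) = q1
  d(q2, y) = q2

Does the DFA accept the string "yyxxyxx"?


Trace: q0 -> q0 -> q0 -> q1 -> q1 -> q0 -> q1 -> q1
Final state: q1
Accept states: {q2}

No, rejected (final state q1 is not an accept state)


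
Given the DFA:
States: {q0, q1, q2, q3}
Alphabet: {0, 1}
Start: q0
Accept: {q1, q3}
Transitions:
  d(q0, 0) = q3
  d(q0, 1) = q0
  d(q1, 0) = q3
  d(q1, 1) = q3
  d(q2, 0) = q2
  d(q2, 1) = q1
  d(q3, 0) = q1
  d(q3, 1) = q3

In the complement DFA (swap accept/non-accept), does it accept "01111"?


Trace: q0 -> q3 -> q3 -> q3 -> q3 -> q3
Final: q3
Original accept: {q1, q3}
Complement: q3 is in original accept

No, complement rejects (original accepts)


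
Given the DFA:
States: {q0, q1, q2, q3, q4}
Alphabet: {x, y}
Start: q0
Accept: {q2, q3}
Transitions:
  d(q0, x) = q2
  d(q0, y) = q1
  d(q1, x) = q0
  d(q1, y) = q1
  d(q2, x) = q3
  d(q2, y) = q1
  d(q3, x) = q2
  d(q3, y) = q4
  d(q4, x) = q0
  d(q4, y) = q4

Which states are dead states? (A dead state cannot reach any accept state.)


Forward reachability from each state:
  q0 -> reaches accept state q2 (live)
  q1 -> reaches accept state q2 (live)
  q2 -> reaches accept state q2 (live)
  q3 -> reaches accept state q2 (live)
  q4 -> reaches accept state q2 (live)

None (all states can reach an accept state)


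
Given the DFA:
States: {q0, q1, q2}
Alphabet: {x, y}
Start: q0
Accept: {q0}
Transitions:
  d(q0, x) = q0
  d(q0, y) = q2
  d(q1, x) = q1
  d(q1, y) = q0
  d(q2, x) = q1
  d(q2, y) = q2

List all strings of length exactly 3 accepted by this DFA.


All strings of length 3: 8 total
Accepted: 2

"xxx", "yxy"


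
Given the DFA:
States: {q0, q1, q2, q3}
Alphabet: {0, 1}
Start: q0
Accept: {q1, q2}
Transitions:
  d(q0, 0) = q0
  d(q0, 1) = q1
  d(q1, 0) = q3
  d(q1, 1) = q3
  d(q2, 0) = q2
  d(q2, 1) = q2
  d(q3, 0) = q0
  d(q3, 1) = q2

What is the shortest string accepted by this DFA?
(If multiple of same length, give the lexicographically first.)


BFS by string length (lex-first path to each state shown):
  len 0: q0<-""
  len 1: q0<-"0", q1<-"1"
Found accept state at length 1.

"1"


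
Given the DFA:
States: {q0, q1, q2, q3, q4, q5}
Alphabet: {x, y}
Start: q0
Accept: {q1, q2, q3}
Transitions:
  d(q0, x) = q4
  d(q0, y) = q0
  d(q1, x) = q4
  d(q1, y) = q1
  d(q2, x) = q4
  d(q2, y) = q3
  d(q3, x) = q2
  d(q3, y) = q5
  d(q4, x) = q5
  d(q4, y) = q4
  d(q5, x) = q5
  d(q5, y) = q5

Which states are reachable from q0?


BFS from q0:
  layer 0: {q0}
  layer 1: {q4}
  layer 2: {q5}

{q0, q4, q5}


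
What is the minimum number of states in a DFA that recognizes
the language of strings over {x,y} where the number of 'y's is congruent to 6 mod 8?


States track (count of 'y') mod 8.
Need 8 states: one per remainder 0..7; accept = remainder 6.

8


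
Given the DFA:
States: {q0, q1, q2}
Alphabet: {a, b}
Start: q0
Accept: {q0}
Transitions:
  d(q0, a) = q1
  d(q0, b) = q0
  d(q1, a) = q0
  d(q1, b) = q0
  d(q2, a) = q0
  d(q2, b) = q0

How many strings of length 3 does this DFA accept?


Enumerating all length-3 strings:
  "aaa" -> q1 [reject]
  "aab" -> q0 [accept]
  "aba" -> q1 [reject]
  "abb" -> q0 [accept]
  "baa" -> q0 [accept]
  "bab" -> q0 [accept]
  "bba" -> q1 [reject]
  "bbb" -> q0 [accept]

5 out of 8


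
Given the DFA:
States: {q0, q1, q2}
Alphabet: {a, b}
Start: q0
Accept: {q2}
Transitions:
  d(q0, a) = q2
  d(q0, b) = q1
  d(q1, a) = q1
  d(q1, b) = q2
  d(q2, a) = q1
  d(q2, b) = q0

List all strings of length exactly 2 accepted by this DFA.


All strings of length 2: 4 total
Accepted: 1

"bb"


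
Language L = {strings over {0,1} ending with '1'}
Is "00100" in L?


last symbol = '0'

No, "00100" is not in L


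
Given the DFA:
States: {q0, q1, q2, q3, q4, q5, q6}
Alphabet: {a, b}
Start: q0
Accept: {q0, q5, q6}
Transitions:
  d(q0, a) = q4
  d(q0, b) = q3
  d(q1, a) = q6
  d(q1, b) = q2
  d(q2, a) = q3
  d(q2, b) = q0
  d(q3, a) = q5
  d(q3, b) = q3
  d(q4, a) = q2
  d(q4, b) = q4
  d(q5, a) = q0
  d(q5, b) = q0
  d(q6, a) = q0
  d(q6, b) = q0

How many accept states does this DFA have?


Accept states listed: {q0, q5, q6}
Counting: q0(1) q5(2) q6(3)

3


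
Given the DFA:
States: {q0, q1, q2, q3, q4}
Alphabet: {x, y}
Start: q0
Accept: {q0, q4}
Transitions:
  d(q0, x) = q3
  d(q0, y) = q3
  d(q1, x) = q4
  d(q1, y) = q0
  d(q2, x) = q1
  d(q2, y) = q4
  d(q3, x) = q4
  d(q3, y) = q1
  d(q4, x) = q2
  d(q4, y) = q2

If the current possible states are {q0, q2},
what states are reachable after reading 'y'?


Apply transition on 'y' from each current state:
  d(q0, y) = q3
  d(q2, y) = q4

{q3, q4}


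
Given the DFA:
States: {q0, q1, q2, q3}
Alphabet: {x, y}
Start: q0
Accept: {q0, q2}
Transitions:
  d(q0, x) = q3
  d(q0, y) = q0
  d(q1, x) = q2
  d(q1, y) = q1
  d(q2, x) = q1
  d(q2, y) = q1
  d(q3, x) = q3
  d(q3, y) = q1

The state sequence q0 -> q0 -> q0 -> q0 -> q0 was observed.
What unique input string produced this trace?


Trace back each transition to find the symbol:
  q0 --[y]--> q0
  q0 --[y]--> q0
  q0 --[y]--> q0
  q0 --[y]--> q0

"yyyy"


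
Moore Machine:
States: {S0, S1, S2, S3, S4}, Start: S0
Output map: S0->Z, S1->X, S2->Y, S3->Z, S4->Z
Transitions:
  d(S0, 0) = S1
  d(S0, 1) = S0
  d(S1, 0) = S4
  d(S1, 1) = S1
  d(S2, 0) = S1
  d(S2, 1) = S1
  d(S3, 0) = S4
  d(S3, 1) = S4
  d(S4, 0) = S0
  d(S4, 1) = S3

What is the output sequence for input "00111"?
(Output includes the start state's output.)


Start: S0 (output Z)
  --0--> S1 (output X)
  --0--> S4 (output Z)
  --1--> S3 (output Z)
  --1--> S4 (output Z)
  --1--> S3 (output Z)

"ZXZZZZ"


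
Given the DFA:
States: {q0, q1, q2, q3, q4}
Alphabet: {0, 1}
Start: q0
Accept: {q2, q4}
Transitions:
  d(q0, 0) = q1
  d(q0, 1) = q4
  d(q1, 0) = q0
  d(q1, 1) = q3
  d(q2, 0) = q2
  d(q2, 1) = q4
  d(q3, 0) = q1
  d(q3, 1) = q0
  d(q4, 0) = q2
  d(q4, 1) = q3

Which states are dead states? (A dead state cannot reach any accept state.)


Forward reachability from each state:
  q0 -> reaches accept state q2 (live)
  q1 -> reaches accept state q2 (live)
  q2 -> reaches accept state q2 (live)
  q3 -> reaches accept state q2 (live)
  q4 -> reaches accept state q2 (live)

None (all states can reach an accept state)


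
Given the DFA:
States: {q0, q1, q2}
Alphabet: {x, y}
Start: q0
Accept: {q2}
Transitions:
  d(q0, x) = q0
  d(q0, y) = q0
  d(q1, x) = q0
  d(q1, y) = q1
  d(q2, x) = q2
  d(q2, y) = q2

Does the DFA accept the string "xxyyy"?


Trace: q0 -> q0 -> q0 -> q0 -> q0 -> q0
Final state: q0
Accept states: {q2}

No, rejected (final state q0 is not an accept state)


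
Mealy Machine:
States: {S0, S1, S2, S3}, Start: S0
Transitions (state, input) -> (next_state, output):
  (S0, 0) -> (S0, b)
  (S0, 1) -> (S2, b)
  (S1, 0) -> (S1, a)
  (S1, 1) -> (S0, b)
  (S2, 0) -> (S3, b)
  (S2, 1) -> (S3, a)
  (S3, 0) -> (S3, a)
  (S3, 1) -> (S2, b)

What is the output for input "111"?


Step-by-step:
  (S0, 1) -> (S2, b)
  (S2, 1) -> (S3, a)
  (S3, 1) -> (S2, b)

"bab"


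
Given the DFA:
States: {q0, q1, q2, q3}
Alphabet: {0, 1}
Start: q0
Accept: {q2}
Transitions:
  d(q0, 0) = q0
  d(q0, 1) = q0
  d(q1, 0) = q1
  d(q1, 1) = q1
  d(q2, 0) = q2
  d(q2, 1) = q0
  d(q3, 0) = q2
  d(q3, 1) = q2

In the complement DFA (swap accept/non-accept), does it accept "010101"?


Trace: q0 -> q0 -> q0 -> q0 -> q0 -> q0 -> q0
Final: q0
Original accept: {q2}
Complement: q0 is not in original accept

Yes, complement accepts (original rejects)


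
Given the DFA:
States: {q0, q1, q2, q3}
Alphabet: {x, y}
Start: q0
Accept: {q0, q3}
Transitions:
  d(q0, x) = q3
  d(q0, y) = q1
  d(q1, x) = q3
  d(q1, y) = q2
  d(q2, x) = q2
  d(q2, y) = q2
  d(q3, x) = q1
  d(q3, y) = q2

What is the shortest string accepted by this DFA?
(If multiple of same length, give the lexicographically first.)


BFS by string length (lex-first path to each state shown):
  len 0: q0<-""
Found accept state at length 0.

"" (empty string)


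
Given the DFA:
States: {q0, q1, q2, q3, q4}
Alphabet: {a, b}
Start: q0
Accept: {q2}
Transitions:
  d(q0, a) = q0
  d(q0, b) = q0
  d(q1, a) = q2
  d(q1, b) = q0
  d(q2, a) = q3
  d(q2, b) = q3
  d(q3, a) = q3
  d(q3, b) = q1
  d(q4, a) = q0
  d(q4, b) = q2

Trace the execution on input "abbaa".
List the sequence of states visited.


Input: abbaa
d(q0, a) = q0
d(q0, b) = q0
d(q0, b) = q0
d(q0, a) = q0
d(q0, a) = q0


q0 -> q0 -> q0 -> q0 -> q0 -> q0


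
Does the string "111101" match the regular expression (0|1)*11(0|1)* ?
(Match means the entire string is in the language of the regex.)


|string| = 6; first = '1'; last = '1'

Yes, "111101" matches (0|1)*11(0|1)*


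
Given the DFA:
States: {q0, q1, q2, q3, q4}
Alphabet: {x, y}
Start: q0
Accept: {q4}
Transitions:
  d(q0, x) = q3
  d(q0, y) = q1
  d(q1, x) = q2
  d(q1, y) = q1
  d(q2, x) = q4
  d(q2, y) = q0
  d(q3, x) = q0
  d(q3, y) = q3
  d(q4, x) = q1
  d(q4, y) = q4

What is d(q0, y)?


Looking up transition d(q0, y)

q1


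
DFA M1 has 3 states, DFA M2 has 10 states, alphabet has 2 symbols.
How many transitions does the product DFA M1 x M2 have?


Product DFA has 3 * 10 = 30 states.
Each has 2 transitions: 30 * 2 = 60

60


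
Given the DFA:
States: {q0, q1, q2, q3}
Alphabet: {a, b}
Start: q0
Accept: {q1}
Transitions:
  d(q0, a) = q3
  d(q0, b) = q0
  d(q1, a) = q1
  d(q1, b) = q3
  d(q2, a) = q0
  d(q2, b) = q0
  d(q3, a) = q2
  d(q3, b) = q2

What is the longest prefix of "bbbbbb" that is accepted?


Run the DFA, marking each prefix where the state is accepting:
  "" -> q0 [reject]
  "b" -> q0 [reject]
  "bb" -> q0 [reject]
  "bbb" -> q0 [reject]
  "bbbb" -> q0 [reject]
  "bbbbb" -> q0 [reject]
  "bbbbbb" -> q0 [reject]

No prefix is accepted


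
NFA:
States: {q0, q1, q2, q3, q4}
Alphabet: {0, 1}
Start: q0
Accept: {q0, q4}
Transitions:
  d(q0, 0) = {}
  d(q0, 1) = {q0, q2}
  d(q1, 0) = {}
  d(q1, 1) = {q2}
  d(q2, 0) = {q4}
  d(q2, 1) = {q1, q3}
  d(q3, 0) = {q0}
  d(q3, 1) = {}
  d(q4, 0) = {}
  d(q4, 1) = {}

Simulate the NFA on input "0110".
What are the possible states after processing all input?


Start: {q0}
  --0--> {}
  --1--> {}
  --1--> {}
  --0--> {}

{} (empty set, no valid transitions)


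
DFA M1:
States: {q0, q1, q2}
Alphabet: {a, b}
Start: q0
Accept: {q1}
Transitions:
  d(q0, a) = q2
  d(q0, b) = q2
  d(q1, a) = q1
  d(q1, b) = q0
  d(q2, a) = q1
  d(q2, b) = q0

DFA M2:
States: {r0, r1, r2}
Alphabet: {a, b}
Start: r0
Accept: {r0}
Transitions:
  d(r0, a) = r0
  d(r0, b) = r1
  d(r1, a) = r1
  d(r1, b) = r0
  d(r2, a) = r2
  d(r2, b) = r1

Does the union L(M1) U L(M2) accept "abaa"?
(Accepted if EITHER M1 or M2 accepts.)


M1: final=q1 accepted=True
M2: final=r1 accepted=False

Yes, union accepts


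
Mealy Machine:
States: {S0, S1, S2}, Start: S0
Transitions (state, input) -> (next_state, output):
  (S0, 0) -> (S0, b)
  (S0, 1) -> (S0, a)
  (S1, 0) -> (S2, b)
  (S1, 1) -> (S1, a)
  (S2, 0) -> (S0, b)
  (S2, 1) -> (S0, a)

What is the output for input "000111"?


Step-by-step:
  (S0, 0) -> (S0, b)
  (S0, 0) -> (S0, b)
  (S0, 0) -> (S0, b)
  (S0, 1) -> (S0, a)
  (S0, 1) -> (S0, a)
  (S0, 1) -> (S0, a)

"bbbaaa"


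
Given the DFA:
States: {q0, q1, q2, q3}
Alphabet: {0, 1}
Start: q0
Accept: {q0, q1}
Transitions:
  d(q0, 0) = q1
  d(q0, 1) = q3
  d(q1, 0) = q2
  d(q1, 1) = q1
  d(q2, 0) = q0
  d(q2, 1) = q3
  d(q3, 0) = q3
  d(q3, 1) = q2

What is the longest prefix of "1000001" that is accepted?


Run the DFA, marking each prefix where the state is accepting:
  "" -> q0 [accept]
  "1" -> q3 [reject]
  "10" -> q3 [reject]
  "100" -> q3 [reject]
  "1000" -> q3 [reject]
  "10000" -> q3 [reject]
  "100000" -> q3 [reject]
  "1000001" -> q2 [reject]

""


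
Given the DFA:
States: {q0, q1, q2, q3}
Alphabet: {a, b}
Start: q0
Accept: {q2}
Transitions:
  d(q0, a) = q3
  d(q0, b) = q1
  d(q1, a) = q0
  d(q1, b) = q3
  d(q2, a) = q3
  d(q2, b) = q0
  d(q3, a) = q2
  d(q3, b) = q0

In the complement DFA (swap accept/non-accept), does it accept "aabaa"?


Trace: q0 -> q3 -> q2 -> q0 -> q3 -> q2
Final: q2
Original accept: {q2}
Complement: q2 is in original accept

No, complement rejects (original accepts)


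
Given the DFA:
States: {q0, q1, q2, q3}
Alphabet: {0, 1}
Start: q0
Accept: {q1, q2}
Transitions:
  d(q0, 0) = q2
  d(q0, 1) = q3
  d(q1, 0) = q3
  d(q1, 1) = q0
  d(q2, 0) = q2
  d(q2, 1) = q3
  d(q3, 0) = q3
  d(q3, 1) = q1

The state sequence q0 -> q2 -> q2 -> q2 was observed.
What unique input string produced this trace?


Trace back each transition to find the symbol:
  q0 --[0]--> q2
  q2 --[0]--> q2
  q2 --[0]--> q2

"000"


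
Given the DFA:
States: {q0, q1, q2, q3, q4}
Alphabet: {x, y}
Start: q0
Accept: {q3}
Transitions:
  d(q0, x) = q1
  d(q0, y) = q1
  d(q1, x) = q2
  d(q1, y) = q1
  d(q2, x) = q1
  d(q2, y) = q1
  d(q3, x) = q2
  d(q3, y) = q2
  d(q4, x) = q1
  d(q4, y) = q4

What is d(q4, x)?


Looking up transition d(q4, x)

q1


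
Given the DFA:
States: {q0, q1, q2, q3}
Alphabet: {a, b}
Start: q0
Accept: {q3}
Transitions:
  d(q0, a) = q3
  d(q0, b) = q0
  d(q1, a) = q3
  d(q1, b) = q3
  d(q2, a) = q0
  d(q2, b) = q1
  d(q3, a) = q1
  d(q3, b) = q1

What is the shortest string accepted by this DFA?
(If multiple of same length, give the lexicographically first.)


BFS by string length (lex-first path to each state shown):
  len 0: q0<-""
  len 1: q0<-"b", q3<-"a"
Found accept state at length 1.

"a"


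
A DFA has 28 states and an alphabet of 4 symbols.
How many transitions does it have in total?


Each state has exactly one transition per symbol.
28 * 4 = 112

112


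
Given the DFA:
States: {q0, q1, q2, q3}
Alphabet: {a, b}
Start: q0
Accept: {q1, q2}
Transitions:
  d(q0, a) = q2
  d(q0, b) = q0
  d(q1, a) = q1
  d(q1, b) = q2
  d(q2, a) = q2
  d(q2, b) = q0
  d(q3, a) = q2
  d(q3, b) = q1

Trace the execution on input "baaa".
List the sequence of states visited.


Input: baaa
d(q0, b) = q0
d(q0, a) = q2
d(q2, a) = q2
d(q2, a) = q2


q0 -> q0 -> q2 -> q2 -> q2


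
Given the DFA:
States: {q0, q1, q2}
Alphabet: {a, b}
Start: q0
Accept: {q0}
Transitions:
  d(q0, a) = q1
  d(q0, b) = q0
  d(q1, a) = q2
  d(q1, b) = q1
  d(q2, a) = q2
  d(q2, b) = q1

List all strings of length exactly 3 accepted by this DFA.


All strings of length 3: 8 total
Accepted: 1

"bbb"


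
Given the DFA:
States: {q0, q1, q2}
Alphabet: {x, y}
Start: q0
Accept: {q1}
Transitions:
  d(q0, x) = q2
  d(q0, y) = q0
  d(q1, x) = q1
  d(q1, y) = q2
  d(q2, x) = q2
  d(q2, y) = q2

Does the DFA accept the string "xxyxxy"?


Trace: q0 -> q2 -> q2 -> q2 -> q2 -> q2 -> q2
Final state: q2
Accept states: {q1}

No, rejected (final state q2 is not an accept state)


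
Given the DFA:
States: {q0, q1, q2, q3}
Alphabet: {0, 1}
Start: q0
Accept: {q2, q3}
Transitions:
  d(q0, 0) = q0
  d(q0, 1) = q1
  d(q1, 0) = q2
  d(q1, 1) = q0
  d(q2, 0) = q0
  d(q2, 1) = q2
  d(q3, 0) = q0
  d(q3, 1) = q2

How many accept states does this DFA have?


Accept states listed: {q2, q3}
Counting: q2(1) q3(2)

2


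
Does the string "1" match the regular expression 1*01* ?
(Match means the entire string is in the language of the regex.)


|string| = 1; first = '1'; last = '1'

No, "1" does not match 1*01*


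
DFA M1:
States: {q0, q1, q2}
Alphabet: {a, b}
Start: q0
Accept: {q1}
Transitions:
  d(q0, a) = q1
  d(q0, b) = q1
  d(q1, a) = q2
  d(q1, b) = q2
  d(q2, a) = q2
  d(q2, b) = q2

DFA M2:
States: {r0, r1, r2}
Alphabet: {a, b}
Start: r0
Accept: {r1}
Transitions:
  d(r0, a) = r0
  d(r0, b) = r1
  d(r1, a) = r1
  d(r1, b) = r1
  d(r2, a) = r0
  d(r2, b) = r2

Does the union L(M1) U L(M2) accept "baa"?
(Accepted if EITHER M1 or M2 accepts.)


M1: final=q2 accepted=False
M2: final=r1 accepted=True

Yes, union accepts


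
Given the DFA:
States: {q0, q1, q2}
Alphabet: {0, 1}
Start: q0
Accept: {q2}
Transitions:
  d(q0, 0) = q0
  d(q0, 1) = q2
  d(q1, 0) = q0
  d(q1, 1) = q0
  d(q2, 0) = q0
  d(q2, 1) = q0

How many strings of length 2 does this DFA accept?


Enumerating all length-2 strings:
  "00" -> q0 [reject]
  "01" -> q2 [accept]
  "10" -> q0 [reject]
  "11" -> q0 [reject]

1 out of 4


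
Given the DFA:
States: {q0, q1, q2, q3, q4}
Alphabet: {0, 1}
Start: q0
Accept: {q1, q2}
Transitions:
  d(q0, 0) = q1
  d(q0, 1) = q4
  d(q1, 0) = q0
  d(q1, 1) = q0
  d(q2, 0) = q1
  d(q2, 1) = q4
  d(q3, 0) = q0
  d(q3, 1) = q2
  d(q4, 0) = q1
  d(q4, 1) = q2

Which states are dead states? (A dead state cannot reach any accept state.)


Forward reachability from each state:
  q0 -> reaches accept state q1 (live)
  q1 -> reaches accept state q1 (live)
  q2 -> reaches accept state q1 (live)
  q3 -> reaches accept state q1 (live)
  q4 -> reaches accept state q1 (live)

None (all states can reach an accept state)


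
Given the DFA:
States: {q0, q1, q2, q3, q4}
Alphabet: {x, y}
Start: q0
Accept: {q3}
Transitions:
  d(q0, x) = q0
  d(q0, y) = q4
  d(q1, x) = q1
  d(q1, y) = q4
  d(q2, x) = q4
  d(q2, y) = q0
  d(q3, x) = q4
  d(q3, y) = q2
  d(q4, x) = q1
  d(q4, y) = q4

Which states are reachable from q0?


BFS from q0:
  layer 0: {q0}
  layer 1: {q4}
  layer 2: {q1}

{q0, q1, q4}


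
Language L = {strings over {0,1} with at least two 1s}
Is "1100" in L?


count('1') = 2

Yes, "1100" is in L


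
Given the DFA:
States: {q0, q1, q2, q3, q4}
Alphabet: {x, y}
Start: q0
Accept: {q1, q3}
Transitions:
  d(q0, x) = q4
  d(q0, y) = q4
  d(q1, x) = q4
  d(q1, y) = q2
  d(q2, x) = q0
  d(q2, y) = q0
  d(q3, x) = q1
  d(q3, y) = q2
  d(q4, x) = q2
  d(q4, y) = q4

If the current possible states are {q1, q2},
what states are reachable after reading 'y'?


Apply transition on 'y' from each current state:
  d(q1, y) = q2
  d(q2, y) = q0

{q0, q2}


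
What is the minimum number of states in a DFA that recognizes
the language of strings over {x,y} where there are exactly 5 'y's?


States: count = 0, 1, ..., 5 (that's 6 states), plus a dead state for count > 5.
Total: 6 + 1 = 7. Accept = count-5 state.

7


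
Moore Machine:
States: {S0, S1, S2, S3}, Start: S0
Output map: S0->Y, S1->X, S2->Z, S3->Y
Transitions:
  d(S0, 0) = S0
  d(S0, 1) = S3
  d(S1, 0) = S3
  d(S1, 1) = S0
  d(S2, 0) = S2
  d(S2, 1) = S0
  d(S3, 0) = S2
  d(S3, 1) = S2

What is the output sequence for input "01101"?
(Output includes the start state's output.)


Start: S0 (output Y)
  --0--> S0 (output Y)
  --1--> S3 (output Y)
  --1--> S2 (output Z)
  --0--> S2 (output Z)
  --1--> S0 (output Y)

"YYYZZY"


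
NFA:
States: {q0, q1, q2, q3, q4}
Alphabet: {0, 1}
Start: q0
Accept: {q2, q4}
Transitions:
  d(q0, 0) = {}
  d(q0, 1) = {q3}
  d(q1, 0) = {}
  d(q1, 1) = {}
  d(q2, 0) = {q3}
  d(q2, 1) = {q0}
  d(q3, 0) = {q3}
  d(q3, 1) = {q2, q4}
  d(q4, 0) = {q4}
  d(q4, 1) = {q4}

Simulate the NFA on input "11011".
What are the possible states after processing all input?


Start: {q0}
  --1--> {q3}
  --1--> {q2, q4}
  --0--> {q3, q4}
  --1--> {q2, q4}
  --1--> {q0, q4}

{q0, q4}


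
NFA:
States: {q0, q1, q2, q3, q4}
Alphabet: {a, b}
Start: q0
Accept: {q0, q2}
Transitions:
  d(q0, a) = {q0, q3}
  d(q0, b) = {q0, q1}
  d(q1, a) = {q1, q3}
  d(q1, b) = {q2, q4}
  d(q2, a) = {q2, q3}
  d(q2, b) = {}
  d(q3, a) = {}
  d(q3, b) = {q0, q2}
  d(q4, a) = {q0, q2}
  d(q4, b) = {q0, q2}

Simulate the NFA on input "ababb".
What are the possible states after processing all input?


Start: {q0}
  --a--> {q0, q3}
  --b--> {q0, q1, q2}
  --a--> {q0, q1, q2, q3}
  --b--> {q0, q1, q2, q4}
  --b--> {q0, q1, q2, q4}

{q0, q1, q2, q4}


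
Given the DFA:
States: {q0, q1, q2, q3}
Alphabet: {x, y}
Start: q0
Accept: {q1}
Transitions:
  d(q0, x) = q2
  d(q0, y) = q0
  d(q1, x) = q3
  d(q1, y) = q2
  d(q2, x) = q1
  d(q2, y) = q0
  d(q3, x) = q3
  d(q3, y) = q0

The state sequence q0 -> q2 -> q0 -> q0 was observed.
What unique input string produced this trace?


Trace back each transition to find the symbol:
  q0 --[x]--> q2
  q2 --[y]--> q0
  q0 --[y]--> q0

"xyy"


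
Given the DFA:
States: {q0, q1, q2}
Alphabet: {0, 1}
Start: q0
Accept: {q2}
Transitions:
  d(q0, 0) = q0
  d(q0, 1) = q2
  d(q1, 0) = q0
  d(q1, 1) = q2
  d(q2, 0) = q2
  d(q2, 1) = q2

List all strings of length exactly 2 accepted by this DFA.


All strings of length 2: 4 total
Accepted: 3

"01", "10", "11"


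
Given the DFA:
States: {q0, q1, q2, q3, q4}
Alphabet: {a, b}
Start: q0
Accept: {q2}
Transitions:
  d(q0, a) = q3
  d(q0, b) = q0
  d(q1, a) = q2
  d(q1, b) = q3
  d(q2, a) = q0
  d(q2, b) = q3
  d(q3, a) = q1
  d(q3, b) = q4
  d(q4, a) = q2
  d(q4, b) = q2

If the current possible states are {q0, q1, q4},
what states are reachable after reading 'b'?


Apply transition on 'b' from each current state:
  d(q0, b) = q0
  d(q1, b) = q3
  d(q4, b) = q2

{q0, q2, q3}


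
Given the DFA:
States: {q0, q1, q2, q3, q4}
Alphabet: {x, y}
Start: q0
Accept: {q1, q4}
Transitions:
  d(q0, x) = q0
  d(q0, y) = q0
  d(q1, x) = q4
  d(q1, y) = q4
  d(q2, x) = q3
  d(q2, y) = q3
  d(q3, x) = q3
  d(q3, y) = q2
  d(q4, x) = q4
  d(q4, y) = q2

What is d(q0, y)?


Looking up transition d(q0, y)

q0


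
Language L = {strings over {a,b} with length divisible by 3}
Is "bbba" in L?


length = 4; 4 mod 3 = 1

No, "bbba" is not in L


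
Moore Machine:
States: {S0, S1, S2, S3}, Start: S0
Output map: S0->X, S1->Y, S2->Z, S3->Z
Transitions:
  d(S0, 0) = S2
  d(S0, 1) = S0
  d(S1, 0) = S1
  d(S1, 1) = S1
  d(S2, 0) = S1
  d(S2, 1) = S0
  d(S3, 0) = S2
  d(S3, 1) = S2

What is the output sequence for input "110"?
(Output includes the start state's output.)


Start: S0 (output X)
  --1--> S0 (output X)
  --1--> S0 (output X)
  --0--> S2 (output Z)

"XXXZ"


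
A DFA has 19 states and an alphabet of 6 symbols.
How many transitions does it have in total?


Each state has exactly one transition per symbol.
19 * 6 = 114

114


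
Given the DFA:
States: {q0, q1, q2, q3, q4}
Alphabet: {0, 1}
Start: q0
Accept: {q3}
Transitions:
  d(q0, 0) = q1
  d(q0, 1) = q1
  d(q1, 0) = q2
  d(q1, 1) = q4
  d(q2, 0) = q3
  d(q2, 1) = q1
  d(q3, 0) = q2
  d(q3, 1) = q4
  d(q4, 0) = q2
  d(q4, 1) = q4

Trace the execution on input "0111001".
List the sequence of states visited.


Input: 0111001
d(q0, 0) = q1
d(q1, 1) = q4
d(q4, 1) = q4
d(q4, 1) = q4
d(q4, 0) = q2
d(q2, 0) = q3
d(q3, 1) = q4


q0 -> q1 -> q4 -> q4 -> q4 -> q2 -> q3 -> q4


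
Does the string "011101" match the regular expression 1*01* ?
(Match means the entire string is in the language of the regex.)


|string| = 6; first = '0'; last = '1'

No, "011101" does not match 1*01*


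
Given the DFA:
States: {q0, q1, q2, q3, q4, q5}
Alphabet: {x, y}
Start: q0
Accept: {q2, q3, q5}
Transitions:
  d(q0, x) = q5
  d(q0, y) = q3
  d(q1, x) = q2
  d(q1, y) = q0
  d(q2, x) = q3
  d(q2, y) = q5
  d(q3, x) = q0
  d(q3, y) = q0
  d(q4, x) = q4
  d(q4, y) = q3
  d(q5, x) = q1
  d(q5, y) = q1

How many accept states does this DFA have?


Accept states listed: {q2, q3, q5}
Counting: q2(1) q3(2) q5(3)

3


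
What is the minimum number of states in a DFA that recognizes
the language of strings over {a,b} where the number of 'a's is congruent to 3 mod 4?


States track (count of 'a') mod 4.
Need 4 states: one per remainder 0..3; accept = remainder 3.

4


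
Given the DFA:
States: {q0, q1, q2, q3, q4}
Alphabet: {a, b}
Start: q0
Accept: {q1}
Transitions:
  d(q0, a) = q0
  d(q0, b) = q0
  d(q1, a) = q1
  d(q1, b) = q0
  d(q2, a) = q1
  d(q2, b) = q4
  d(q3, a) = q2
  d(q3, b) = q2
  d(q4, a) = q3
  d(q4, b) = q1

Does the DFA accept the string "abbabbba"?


Trace: q0 -> q0 -> q0 -> q0 -> q0 -> q0 -> q0 -> q0 -> q0
Final state: q0
Accept states: {q1}

No, rejected (final state q0 is not an accept state)


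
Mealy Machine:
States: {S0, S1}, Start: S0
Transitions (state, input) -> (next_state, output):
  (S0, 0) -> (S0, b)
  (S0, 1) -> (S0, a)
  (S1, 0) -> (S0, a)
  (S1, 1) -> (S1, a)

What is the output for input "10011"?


Step-by-step:
  (S0, 1) -> (S0, a)
  (S0, 0) -> (S0, b)
  (S0, 0) -> (S0, b)
  (S0, 1) -> (S0, a)
  (S0, 1) -> (S0, a)

"abbaa"


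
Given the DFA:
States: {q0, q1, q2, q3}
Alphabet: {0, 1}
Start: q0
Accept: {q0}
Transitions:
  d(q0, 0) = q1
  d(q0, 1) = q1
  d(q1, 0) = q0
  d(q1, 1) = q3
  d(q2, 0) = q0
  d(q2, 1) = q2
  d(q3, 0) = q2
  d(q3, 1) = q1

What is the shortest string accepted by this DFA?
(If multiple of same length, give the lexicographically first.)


BFS by string length (lex-first path to each state shown):
  len 0: q0<-""
Found accept state at length 0.

"" (empty string)


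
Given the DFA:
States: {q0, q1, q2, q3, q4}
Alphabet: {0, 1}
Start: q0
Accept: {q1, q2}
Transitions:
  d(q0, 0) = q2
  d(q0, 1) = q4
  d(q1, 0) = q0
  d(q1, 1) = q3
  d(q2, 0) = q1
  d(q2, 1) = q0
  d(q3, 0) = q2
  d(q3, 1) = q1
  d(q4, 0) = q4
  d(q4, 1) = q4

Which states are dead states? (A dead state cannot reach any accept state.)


Forward reachability from each state:
  q0 -> reaches accept state q1 (live)
  q1 -> reaches accept state q1 (live)
  q2 -> reaches accept state q1 (live)
  q3 -> reaches accept state q1 (live)
  q4 -> reaches {q4}, no accept state (dead)

{q4}


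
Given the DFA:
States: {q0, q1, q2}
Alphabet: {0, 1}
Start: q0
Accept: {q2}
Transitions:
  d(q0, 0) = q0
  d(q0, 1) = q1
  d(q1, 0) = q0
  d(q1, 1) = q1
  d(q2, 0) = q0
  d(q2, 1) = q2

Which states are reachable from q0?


BFS from q0:
  layer 0: {q0}
  layer 1: {q1}

{q0, q1}


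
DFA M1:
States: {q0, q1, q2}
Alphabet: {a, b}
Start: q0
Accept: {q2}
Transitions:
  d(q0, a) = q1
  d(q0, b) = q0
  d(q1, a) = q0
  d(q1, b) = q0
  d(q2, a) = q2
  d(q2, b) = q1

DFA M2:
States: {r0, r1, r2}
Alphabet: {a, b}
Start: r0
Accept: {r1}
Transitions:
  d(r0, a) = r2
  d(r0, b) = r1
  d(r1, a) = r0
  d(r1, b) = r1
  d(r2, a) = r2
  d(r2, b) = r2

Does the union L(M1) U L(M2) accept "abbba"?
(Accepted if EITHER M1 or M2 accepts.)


M1: final=q1 accepted=False
M2: final=r2 accepted=False

No, union rejects (neither accepts)
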